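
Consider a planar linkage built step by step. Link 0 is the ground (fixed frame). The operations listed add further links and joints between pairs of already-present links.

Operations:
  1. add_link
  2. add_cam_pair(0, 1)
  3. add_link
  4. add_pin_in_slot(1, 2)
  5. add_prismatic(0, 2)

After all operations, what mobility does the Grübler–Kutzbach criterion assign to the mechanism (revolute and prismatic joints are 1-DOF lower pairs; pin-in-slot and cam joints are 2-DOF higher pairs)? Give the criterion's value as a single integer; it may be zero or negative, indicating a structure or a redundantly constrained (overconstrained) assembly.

link 0 = ground. State L|J1|J2 = 1|0|0
+link1  2|0|0
C(0,1) f=2→J2  2|0|1
+link2  3|0|1
PS(1,2) f=2→J2  3|0|2
P(0,2) f=1→J1  3|1|2
M = 3(3−1)−2·1−2 = 6−2−2 = 2

M = 2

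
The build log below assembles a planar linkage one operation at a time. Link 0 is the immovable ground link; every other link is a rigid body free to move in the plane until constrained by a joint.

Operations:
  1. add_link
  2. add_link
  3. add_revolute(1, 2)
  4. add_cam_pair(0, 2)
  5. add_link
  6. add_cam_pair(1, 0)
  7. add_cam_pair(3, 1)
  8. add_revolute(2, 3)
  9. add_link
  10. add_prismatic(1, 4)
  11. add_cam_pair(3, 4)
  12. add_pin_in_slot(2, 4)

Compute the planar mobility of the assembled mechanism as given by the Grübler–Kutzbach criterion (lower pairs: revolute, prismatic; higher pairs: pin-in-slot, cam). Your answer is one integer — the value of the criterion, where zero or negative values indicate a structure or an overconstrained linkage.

L=1 J1=0 J2=0
add link → L=2 J1=0 J2=0
add link → L=3 J1=0 J2=0
R@1,2 dof=1 J1 → L=3 J1=1 J2=0
C@0,2 dof=2 J2 → L=3 J1=1 J2=1
add link → L=4 J1=1 J2=1
C@1,0 dof=2 J2 → L=4 J1=1 J2=2
C@3,1 dof=2 J2 → L=4 J1=1 J2=3
R@2,3 dof=1 J1 → L=4 J1=2 J2=3
add link → L=5 J1=2 J2=3
P@1,4 dof=1 J1 → L=5 J1=3 J2=3
C@3,4 dof=2 J2 → L=5 J1=3 J2=4
PS@2,4 dof=2 J2 → L=5 J1=3 J2=5
M=3(L−1)−2J1−J2=3·4−2·3−5=1

M = 1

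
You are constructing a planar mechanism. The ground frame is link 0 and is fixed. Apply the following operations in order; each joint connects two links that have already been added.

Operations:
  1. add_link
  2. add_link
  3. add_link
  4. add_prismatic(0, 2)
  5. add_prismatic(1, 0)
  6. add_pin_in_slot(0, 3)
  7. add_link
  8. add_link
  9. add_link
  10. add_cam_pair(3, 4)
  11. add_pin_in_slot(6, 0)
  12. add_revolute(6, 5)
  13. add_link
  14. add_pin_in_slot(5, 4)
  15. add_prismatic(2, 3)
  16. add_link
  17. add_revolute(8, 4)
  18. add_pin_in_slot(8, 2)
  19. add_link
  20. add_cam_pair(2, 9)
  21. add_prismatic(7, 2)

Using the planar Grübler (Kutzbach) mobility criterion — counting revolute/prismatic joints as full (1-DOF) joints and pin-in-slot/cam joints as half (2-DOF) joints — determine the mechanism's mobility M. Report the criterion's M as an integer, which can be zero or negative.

M = 9

L=1 J1=0 J2=0
add link → L=2 J1=0 J2=0
add link → L=3 J1=0 J2=0
add link → L=4 J1=0 J2=0
P@0,2 dof=1 J1 → L=4 J1=1 J2=0
P@1,0 dof=1 J1 → L=4 J1=2 J2=0
PS@0,3 dof=2 J2 → L=4 J1=2 J2=1
add link → L=5 J1=2 J2=1
add link → L=6 J1=2 J2=1
add link → L=7 J1=2 J2=1
C@3,4 dof=2 J2 → L=7 J1=2 J2=2
PS@6,0 dof=2 J2 → L=7 J1=2 J2=3
R@6,5 dof=1 J1 → L=7 J1=3 J2=3
add link → L=8 J1=3 J2=3
PS@5,4 dof=2 J2 → L=8 J1=3 J2=4
P@2,3 dof=1 J1 → L=8 J1=4 J2=4
add link → L=9 J1=4 J2=4
R@8,4 dof=1 J1 → L=9 J1=5 J2=4
PS@8,2 dof=2 J2 → L=9 J1=5 J2=5
add link → L=10 J1=5 J2=5
C@2,9 dof=2 J2 → L=10 J1=5 J2=6
P@7,2 dof=1 J1 → L=10 J1=6 J2=6
M=3(L−1)−2J1−J2=3·9−2·6−6=9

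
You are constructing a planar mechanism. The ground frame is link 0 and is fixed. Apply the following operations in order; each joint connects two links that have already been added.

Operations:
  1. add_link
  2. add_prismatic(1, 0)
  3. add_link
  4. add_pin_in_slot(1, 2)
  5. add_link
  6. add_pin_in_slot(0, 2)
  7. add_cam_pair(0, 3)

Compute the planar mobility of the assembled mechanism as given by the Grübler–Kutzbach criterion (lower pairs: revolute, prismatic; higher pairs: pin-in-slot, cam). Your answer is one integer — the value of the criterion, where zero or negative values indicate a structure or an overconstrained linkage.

ground; <1,0,0>
#1 <2,0,0>
P:1↔0 J1 <2,1,0>
#2 <3,1,0>
PS:1↔2 J2 <3,1,1>
#3 <4,1,1>
PS:0↔2 J2 <4,1,2>
C:0↔3 J2 <4,1,3>
3×3 − 2×1 − 1×3 = 4

M = 4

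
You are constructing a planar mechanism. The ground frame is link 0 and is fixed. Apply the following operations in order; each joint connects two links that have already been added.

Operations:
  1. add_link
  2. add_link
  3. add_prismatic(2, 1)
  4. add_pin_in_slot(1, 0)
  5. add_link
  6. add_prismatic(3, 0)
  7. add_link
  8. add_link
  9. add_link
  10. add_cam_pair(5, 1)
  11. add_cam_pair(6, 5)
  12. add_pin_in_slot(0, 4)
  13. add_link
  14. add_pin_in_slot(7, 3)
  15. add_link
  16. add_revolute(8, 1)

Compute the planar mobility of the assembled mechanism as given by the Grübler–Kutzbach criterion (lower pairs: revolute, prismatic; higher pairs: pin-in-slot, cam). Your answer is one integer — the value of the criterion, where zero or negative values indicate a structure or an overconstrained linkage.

(L,J1,J2)=(1,0,0); link0 fixed
link1: (2,0,0)
link2: (3,0,0)
P 2-1 [J1]: (3,1,0)
PS 1-0 [J2]: (3,1,1)
link3: (4,1,1)
P 3-0 [J1]: (4,2,1)
link4: (5,2,1)
link5: (6,2,1)
link6: (7,2,1)
C 5-1 [J2]: (7,2,2)
C 6-5 [J2]: (7,2,3)
PS 0-4 [J2]: (7,2,4)
link7: (8,2,4)
PS 7-3 [J2]: (8,2,5)
link8: (9,2,5)
R 8-1 [J1]: (9,3,5)
Grübler: 3·8 − 2·3 − 5 = 13

M = 13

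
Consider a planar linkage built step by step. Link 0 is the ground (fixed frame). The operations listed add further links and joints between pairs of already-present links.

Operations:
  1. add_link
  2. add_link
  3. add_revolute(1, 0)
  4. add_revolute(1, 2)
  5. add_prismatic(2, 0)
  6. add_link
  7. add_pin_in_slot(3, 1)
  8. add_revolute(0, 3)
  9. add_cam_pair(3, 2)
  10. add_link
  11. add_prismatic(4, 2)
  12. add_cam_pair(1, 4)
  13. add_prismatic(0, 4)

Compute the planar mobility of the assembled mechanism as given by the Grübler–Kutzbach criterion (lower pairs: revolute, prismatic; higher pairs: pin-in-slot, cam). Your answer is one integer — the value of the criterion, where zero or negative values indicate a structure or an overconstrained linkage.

M = -3

[1;0;0] (link 0 is ground)
L+ [2;0;0]
L+ [3;0;0]
R(1,0)∈J1 [3;1;0]
R(1,2)∈J1 [3;2;0]
P(2,0)∈J1 [3;3;0]
L+ [4;3;0]
PS(3,1)∈J2 [4;3;1]
R(0,3)∈J1 [4;4;1]
C(3,2)∈J2 [4;4;2]
L+ [5;4;2]
P(4,2)∈J1 [5;5;2]
C(1,4)∈J2 [5;5;3]
P(0,4)∈J1 [5;6;3]
mobility = 12 − 12 − 3 = -3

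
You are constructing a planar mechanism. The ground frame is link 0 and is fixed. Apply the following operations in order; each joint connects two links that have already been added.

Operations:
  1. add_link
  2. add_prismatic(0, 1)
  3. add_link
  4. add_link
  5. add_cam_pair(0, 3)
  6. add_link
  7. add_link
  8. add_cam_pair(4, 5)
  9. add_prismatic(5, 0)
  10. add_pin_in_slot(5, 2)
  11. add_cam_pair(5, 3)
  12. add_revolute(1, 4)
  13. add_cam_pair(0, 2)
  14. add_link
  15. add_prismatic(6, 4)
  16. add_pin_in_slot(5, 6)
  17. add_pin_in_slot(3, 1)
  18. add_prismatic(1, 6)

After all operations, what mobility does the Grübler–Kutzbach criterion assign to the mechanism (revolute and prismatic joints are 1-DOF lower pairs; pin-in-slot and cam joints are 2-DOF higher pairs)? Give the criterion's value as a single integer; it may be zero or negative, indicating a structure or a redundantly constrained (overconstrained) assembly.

link 0 = ground. State L|J1|J2 = 1|0|0
+link1  2|0|0
P(0,1) f=1→J1  2|1|0
+link2  3|1|0
+link3  4|1|0
C(0,3) f=2→J2  4|1|1
+link4  5|1|1
+link5  6|1|1
C(4,5) f=2→J2  6|1|2
P(5,0) f=1→J1  6|2|2
PS(5,2) f=2→J2  6|2|3
C(5,3) f=2→J2  6|2|4
R(1,4) f=1→J1  6|3|4
C(0,2) f=2→J2  6|3|5
+link6  7|3|5
P(6,4) f=1→J1  7|4|5
PS(5,6) f=2→J2  7|4|6
PS(3,1) f=2→J2  7|4|7
P(1,6) f=1→J1  7|5|7
M = 3(7−1)−2·5−7 = 18−10−7 = 1

M = 1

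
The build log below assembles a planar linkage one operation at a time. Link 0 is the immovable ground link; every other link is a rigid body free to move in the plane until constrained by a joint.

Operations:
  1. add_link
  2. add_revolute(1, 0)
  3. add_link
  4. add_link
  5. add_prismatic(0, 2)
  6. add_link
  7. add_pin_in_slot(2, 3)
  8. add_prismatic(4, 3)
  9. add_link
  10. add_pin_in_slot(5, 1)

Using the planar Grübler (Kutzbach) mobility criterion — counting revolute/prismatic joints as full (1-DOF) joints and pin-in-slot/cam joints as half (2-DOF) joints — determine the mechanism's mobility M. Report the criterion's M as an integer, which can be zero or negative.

(L,J1,J2)=(1,0,0); link0 fixed
link1: (2,0,0)
R 1-0 [J1]: (2,1,0)
link2: (3,1,0)
link3: (4,1,0)
P 0-2 [J1]: (4,2,0)
link4: (5,2,0)
PS 2-3 [J2]: (5,2,1)
P 4-3 [J1]: (5,3,1)
link5: (6,3,1)
PS 5-1 [J2]: (6,3,2)
Grübler: 3·5 − 2·3 − 2 = 7

M = 7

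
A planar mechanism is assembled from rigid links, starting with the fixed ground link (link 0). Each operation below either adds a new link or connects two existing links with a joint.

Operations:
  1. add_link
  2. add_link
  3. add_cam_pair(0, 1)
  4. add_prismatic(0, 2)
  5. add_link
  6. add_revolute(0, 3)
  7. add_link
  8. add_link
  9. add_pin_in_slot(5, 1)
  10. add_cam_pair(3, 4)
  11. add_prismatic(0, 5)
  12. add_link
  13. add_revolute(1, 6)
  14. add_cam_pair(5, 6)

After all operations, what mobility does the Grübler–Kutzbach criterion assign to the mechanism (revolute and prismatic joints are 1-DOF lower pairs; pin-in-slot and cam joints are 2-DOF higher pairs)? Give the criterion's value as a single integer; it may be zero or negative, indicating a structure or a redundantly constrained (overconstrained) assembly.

M = 6

L=1 J1=0 J2=0
add link → L=2 J1=0 J2=0
add link → L=3 J1=0 J2=0
C@0,1 dof=2 J2 → L=3 J1=0 J2=1
P@0,2 dof=1 J1 → L=3 J1=1 J2=1
add link → L=4 J1=1 J2=1
R@0,3 dof=1 J1 → L=4 J1=2 J2=1
add link → L=5 J1=2 J2=1
add link → L=6 J1=2 J2=1
PS@5,1 dof=2 J2 → L=6 J1=2 J2=2
C@3,4 dof=2 J2 → L=6 J1=2 J2=3
P@0,5 dof=1 J1 → L=6 J1=3 J2=3
add link → L=7 J1=3 J2=3
R@1,6 dof=1 J1 → L=7 J1=4 J2=3
C@5,6 dof=2 J2 → L=7 J1=4 J2=4
M=3(L−1)−2J1−J2=3·6−2·4−4=6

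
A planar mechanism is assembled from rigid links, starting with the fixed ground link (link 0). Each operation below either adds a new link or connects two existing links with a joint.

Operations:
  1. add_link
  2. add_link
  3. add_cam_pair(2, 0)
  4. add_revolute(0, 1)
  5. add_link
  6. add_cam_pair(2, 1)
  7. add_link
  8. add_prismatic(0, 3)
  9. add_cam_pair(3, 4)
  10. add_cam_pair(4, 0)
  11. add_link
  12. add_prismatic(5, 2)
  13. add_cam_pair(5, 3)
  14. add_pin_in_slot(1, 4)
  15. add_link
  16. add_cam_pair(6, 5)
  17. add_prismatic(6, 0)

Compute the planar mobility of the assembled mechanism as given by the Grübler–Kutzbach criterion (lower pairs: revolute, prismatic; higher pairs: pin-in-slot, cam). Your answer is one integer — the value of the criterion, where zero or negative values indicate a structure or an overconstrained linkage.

ground; <1,0,0>
#1 <2,0,0>
#2 <3,0,0>
C:2↔0 J2 <3,0,1>
R:0↔1 J1 <3,1,1>
#3 <4,1,1>
C:2↔1 J2 <4,1,2>
#4 <5,1,2>
P:0↔3 J1 <5,2,2>
C:3↔4 J2 <5,2,3>
C:4↔0 J2 <5,2,4>
#5 <6,2,4>
P:5↔2 J1 <6,3,4>
C:5↔3 J2 <6,3,5>
PS:1↔4 J2 <6,3,6>
#6 <7,3,6>
C:6↔5 J2 <7,3,7>
P:6↔0 J1 <7,4,7>
3×6 − 2×4 − 1×7 = 3

M = 3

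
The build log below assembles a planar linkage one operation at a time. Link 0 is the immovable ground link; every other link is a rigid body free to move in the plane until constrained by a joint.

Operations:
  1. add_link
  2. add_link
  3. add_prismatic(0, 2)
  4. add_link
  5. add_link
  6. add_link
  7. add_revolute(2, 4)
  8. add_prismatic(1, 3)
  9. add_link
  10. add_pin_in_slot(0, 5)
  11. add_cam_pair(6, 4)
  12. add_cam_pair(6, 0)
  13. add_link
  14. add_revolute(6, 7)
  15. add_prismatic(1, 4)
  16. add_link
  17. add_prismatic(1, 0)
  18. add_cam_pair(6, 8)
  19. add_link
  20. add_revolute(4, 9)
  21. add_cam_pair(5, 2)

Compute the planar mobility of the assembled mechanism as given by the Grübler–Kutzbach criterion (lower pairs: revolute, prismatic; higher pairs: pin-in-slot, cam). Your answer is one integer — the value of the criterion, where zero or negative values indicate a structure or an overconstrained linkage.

[1;0;0] (link 0 is ground)
L+ [2;0;0]
L+ [3;0;0]
P(0,2)∈J1 [3;1;0]
L+ [4;1;0]
L+ [5;1;0]
L+ [6;1;0]
R(2,4)∈J1 [6;2;0]
P(1,3)∈J1 [6;3;0]
L+ [7;3;0]
PS(0,5)∈J2 [7;3;1]
C(6,4)∈J2 [7;3;2]
C(6,0)∈J2 [7;3;3]
L+ [8;3;3]
R(6,7)∈J1 [8;4;3]
P(1,4)∈J1 [8;5;3]
L+ [9;5;3]
P(1,0)∈J1 [9;6;3]
C(6,8)∈J2 [9;6;4]
L+ [10;6;4]
R(4,9)∈J1 [10;7;4]
C(5,2)∈J2 [10;7;5]
mobility = 27 − 14 − 5 = 8

M = 8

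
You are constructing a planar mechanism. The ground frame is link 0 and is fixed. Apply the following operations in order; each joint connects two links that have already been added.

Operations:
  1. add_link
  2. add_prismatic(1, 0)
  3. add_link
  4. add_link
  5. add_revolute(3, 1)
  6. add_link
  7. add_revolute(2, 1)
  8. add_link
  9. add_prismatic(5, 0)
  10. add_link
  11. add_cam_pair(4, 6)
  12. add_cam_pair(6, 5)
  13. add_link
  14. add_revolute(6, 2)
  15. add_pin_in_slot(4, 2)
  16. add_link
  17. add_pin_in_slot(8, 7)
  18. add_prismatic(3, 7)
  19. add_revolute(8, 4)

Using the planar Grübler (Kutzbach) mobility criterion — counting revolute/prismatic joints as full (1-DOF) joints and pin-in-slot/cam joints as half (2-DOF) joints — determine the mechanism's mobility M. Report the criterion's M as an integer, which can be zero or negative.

M = 6

ground; <1,0,0>
#1 <2,0,0>
P:1↔0 J1 <2,1,0>
#2 <3,1,0>
#3 <4,1,0>
R:3↔1 J1 <4,2,0>
#4 <5,2,0>
R:2↔1 J1 <5,3,0>
#5 <6,3,0>
P:5↔0 J1 <6,4,0>
#6 <7,4,0>
C:4↔6 J2 <7,4,1>
C:6↔5 J2 <7,4,2>
#7 <8,4,2>
R:6↔2 J1 <8,5,2>
PS:4↔2 J2 <8,5,3>
#8 <9,5,3>
PS:8↔7 J2 <9,5,4>
P:3↔7 J1 <9,6,4>
R:8↔4 J1 <9,7,4>
3×8 − 2×7 − 1×4 = 6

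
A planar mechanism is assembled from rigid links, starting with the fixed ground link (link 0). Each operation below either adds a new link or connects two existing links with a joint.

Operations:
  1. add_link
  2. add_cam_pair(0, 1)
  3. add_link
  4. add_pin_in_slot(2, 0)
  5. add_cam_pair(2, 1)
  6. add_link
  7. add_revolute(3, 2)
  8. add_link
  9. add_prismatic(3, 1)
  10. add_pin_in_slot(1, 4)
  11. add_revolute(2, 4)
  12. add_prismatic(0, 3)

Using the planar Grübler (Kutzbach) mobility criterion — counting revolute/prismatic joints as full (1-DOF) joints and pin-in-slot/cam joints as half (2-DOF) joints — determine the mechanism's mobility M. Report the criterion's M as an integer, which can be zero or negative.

M = 0

L=1 J1=0 J2=0
add link → L=2 J1=0 J2=0
C@0,1 dof=2 J2 → L=2 J1=0 J2=1
add link → L=3 J1=0 J2=1
PS@2,0 dof=2 J2 → L=3 J1=0 J2=2
C@2,1 dof=2 J2 → L=3 J1=0 J2=3
add link → L=4 J1=0 J2=3
R@3,2 dof=1 J1 → L=4 J1=1 J2=3
add link → L=5 J1=1 J2=3
P@3,1 dof=1 J1 → L=5 J1=2 J2=3
PS@1,4 dof=2 J2 → L=5 J1=2 J2=4
R@2,4 dof=1 J1 → L=5 J1=3 J2=4
P@0,3 dof=1 J1 → L=5 J1=4 J2=4
M=3(L−1)−2J1−J2=3·4−2·4−4=0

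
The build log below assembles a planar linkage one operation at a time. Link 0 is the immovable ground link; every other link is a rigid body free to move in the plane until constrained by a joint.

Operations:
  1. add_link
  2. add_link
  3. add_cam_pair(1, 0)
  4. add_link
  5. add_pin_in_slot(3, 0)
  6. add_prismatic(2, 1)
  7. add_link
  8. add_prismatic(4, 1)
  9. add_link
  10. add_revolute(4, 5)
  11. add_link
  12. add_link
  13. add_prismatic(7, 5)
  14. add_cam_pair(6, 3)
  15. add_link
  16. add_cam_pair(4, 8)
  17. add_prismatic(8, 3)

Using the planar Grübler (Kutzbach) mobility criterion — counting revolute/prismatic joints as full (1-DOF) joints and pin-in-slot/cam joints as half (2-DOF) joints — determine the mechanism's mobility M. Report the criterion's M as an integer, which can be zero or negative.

link 0 = ground. State L|J1|J2 = 1|0|0
+link1  2|0|0
+link2  3|0|0
C(1,0) f=2→J2  3|0|1
+link3  4|0|1
PS(3,0) f=2→J2  4|0|2
P(2,1) f=1→J1  4|1|2
+link4  5|1|2
P(4,1) f=1→J1  5|2|2
+link5  6|2|2
R(4,5) f=1→J1  6|3|2
+link6  7|3|2
+link7  8|3|2
P(7,5) f=1→J1  8|4|2
C(6,3) f=2→J2  8|4|3
+link8  9|4|3
C(4,8) f=2→J2  9|4|4
P(8,3) f=1→J1  9|5|4
M = 3(9−1)−2·5−4 = 24−10−4 = 10

M = 10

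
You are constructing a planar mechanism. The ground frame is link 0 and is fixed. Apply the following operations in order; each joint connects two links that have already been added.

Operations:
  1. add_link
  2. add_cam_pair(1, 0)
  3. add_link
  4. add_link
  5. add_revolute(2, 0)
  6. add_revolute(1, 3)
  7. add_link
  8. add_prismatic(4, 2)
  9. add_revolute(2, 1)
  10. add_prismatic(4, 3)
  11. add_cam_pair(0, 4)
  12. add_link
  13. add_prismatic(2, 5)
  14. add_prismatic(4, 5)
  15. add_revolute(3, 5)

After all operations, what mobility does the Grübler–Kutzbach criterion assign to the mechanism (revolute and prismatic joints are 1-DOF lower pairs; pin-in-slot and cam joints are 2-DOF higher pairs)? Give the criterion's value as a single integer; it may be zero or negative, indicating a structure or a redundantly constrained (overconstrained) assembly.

M = -3

(L,J1,J2)=(1,0,0); link0 fixed
link1: (2,0,0)
C 1-0 [J2]: (2,0,1)
link2: (3,0,1)
link3: (4,0,1)
R 2-0 [J1]: (4,1,1)
R 1-3 [J1]: (4,2,1)
link4: (5,2,1)
P 4-2 [J1]: (5,3,1)
R 2-1 [J1]: (5,4,1)
P 4-3 [J1]: (5,5,1)
C 0-4 [J2]: (5,5,2)
link5: (6,5,2)
P 2-5 [J1]: (6,6,2)
P 4-5 [J1]: (6,7,2)
R 3-5 [J1]: (6,8,2)
Grübler: 3·5 − 2·8 − 2 = -3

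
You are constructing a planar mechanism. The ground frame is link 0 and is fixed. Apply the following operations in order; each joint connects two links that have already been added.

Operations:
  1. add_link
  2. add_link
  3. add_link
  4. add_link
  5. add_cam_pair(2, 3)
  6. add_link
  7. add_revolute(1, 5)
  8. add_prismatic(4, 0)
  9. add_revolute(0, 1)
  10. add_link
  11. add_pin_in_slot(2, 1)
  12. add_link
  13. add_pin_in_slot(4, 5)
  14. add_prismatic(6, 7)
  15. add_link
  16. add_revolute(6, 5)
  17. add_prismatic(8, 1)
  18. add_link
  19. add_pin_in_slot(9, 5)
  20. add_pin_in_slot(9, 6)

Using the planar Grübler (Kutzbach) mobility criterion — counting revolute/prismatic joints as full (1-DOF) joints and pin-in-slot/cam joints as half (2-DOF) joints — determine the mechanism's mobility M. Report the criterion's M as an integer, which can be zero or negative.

L=1 J1=0 J2=0
add link → L=2 J1=0 J2=0
add link → L=3 J1=0 J2=0
add link → L=4 J1=0 J2=0
add link → L=5 J1=0 J2=0
C@2,3 dof=2 J2 → L=5 J1=0 J2=1
add link → L=6 J1=0 J2=1
R@1,5 dof=1 J1 → L=6 J1=1 J2=1
P@4,0 dof=1 J1 → L=6 J1=2 J2=1
R@0,1 dof=1 J1 → L=6 J1=3 J2=1
add link → L=7 J1=3 J2=1
PS@2,1 dof=2 J2 → L=7 J1=3 J2=2
add link → L=8 J1=3 J2=2
PS@4,5 dof=2 J2 → L=8 J1=3 J2=3
P@6,7 dof=1 J1 → L=8 J1=4 J2=3
add link → L=9 J1=4 J2=3
R@6,5 dof=1 J1 → L=9 J1=5 J2=3
P@8,1 dof=1 J1 → L=9 J1=6 J2=3
add link → L=10 J1=6 J2=3
PS@9,5 dof=2 J2 → L=10 J1=6 J2=4
PS@9,6 dof=2 J2 → L=10 J1=6 J2=5
M=3(L−1)−2J1−J2=3·9−2·6−5=10

M = 10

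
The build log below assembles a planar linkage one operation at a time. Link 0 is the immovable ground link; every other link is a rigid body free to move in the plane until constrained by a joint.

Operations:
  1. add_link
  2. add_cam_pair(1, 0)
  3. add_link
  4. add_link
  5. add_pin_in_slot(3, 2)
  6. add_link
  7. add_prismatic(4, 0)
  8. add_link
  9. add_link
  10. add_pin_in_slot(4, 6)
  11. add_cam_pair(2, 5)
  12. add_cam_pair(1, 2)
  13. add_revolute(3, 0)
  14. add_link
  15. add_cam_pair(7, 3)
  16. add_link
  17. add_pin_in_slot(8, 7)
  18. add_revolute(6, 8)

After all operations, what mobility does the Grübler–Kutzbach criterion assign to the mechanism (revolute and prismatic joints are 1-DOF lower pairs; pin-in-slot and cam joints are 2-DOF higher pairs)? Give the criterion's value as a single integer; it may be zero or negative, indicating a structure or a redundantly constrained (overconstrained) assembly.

L=1 J1=0 J2=0
add link → L=2 J1=0 J2=0
C@1,0 dof=2 J2 → L=2 J1=0 J2=1
add link → L=3 J1=0 J2=1
add link → L=4 J1=0 J2=1
PS@3,2 dof=2 J2 → L=4 J1=0 J2=2
add link → L=5 J1=0 J2=2
P@4,0 dof=1 J1 → L=5 J1=1 J2=2
add link → L=6 J1=1 J2=2
add link → L=7 J1=1 J2=2
PS@4,6 dof=2 J2 → L=7 J1=1 J2=3
C@2,5 dof=2 J2 → L=7 J1=1 J2=4
C@1,2 dof=2 J2 → L=7 J1=1 J2=5
R@3,0 dof=1 J1 → L=7 J1=2 J2=5
add link → L=8 J1=2 J2=5
C@7,3 dof=2 J2 → L=8 J1=2 J2=6
add link → L=9 J1=2 J2=6
PS@8,7 dof=2 J2 → L=9 J1=2 J2=7
R@6,8 dof=1 J1 → L=9 J1=3 J2=7
M=3(L−1)−2J1−J2=3·8−2·3−7=11

M = 11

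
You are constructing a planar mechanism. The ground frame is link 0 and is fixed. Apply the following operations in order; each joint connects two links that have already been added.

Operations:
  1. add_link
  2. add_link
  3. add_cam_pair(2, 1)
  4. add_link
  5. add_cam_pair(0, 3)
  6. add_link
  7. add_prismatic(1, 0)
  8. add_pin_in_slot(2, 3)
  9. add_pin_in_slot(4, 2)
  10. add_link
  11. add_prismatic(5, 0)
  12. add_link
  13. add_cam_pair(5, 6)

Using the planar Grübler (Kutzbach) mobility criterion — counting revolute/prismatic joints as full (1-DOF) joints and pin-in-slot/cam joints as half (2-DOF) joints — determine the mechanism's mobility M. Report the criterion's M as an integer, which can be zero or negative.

M = 9

[1;0;0] (link 0 is ground)
L+ [2;0;0]
L+ [3;0;0]
C(2,1)∈J2 [3;0;1]
L+ [4;0;1]
C(0,3)∈J2 [4;0;2]
L+ [5;0;2]
P(1,0)∈J1 [5;1;2]
PS(2,3)∈J2 [5;1;3]
PS(4,2)∈J2 [5;1;4]
L+ [6;1;4]
P(5,0)∈J1 [6;2;4]
L+ [7;2;4]
C(5,6)∈J2 [7;2;5]
mobility = 18 − 4 − 5 = 9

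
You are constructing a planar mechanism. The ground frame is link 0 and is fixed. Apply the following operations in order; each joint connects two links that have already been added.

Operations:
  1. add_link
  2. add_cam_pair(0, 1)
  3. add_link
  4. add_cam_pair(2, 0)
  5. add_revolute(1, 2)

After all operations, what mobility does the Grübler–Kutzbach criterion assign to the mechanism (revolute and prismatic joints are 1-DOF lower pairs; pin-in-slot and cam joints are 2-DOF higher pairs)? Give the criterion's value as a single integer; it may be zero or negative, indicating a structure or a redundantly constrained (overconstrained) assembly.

M = 2

[1;0;0] (link 0 is ground)
L+ [2;0;0]
C(0,1)∈J2 [2;0;1]
L+ [3;0;1]
C(2,0)∈J2 [3;0;2]
R(1,2)∈J1 [3;1;2]
mobility = 6 − 2 − 2 = 2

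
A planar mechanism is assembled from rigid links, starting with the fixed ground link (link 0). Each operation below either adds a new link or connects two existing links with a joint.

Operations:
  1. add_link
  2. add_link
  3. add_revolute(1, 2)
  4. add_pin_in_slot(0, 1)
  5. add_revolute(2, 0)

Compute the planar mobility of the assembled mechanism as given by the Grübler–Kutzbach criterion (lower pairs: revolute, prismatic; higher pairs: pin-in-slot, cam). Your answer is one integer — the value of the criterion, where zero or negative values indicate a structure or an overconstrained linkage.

M = 1

link 0 = ground. State L|J1|J2 = 1|0|0
+link1  2|0|0
+link2  3|0|0
R(1,2) f=1→J1  3|1|0
PS(0,1) f=2→J2  3|1|1
R(2,0) f=1→J1  3|2|1
M = 3(3−1)−2·2−1 = 6−4−1 = 1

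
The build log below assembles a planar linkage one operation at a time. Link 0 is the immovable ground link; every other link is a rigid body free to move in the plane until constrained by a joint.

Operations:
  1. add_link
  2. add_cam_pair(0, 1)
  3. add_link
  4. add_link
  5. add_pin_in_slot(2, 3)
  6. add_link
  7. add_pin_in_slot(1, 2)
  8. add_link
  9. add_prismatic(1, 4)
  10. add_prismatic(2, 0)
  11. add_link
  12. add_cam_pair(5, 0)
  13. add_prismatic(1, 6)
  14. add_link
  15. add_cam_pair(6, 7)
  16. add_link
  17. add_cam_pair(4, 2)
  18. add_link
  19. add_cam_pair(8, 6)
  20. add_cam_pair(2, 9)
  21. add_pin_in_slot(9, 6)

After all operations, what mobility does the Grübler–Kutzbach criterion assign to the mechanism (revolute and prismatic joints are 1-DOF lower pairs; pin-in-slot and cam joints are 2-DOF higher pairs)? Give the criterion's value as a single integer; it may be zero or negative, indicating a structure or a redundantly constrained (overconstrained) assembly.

M = 12

link 0 = ground. State L|J1|J2 = 1|0|0
+link1  2|0|0
C(0,1) f=2→J2  2|0|1
+link2  3|0|1
+link3  4|0|1
PS(2,3) f=2→J2  4|0|2
+link4  5|0|2
PS(1,2) f=2→J2  5|0|3
+link5  6|0|3
P(1,4) f=1→J1  6|1|3
P(2,0) f=1→J1  6|2|3
+link6  7|2|3
C(5,0) f=2→J2  7|2|4
P(1,6) f=1→J1  7|3|4
+link7  8|3|4
C(6,7) f=2→J2  8|3|5
+link8  9|3|5
C(4,2) f=2→J2  9|3|6
+link9  10|3|6
C(8,6) f=2→J2  10|3|7
C(2,9) f=2→J2  10|3|8
PS(9,6) f=2→J2  10|3|9
M = 3(10−1)−2·3−9 = 27−6−9 = 12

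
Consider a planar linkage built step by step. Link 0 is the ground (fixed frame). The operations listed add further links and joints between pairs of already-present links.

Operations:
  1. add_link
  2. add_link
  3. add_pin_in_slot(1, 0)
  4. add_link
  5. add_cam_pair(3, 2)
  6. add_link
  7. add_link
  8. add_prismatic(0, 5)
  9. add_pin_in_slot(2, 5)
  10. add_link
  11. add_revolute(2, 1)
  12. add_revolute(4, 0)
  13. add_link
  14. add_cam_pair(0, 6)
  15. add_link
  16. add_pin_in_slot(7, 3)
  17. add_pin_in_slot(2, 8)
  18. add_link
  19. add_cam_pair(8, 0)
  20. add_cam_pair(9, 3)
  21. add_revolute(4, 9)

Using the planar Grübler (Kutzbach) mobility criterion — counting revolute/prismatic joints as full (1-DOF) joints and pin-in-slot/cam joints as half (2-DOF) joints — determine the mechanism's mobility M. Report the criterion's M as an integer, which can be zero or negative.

M = 11

[1;0;0] (link 0 is ground)
L+ [2;0;0]
L+ [3;0;0]
PS(1,0)∈J2 [3;0;1]
L+ [4;0;1]
C(3,2)∈J2 [4;0;2]
L+ [5;0;2]
L+ [6;0;2]
P(0,5)∈J1 [6;1;2]
PS(2,5)∈J2 [6;1;3]
L+ [7;1;3]
R(2,1)∈J1 [7;2;3]
R(4,0)∈J1 [7;3;3]
L+ [8;3;3]
C(0,6)∈J2 [8;3;4]
L+ [9;3;4]
PS(7,3)∈J2 [9;3;5]
PS(2,8)∈J2 [9;3;6]
L+ [10;3;6]
C(8,0)∈J2 [10;3;7]
C(9,3)∈J2 [10;3;8]
R(4,9)∈J1 [10;4;8]
mobility = 27 − 8 − 8 = 11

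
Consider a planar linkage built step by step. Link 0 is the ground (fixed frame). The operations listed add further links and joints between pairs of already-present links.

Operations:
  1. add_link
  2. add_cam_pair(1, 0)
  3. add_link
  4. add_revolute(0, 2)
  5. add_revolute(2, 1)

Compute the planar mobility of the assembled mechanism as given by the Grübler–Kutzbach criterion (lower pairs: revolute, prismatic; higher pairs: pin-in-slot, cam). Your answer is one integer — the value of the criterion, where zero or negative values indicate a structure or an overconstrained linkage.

(L,J1,J2)=(1,0,0); link0 fixed
link1: (2,0,0)
C 1-0 [J2]: (2,0,1)
link2: (3,0,1)
R 0-2 [J1]: (3,1,1)
R 2-1 [J1]: (3,2,1)
Grübler: 3·2 − 2·2 − 1 = 1

M = 1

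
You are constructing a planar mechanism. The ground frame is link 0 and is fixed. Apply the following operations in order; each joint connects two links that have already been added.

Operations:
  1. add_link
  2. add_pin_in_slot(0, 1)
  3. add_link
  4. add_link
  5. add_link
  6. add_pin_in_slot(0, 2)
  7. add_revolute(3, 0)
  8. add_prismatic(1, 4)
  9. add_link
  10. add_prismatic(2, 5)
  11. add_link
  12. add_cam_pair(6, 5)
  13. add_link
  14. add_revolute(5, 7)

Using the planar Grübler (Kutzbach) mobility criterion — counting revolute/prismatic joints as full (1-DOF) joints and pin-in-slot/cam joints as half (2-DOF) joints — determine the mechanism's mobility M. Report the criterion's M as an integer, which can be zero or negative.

link 0 = ground. State L|J1|J2 = 1|0|0
+link1  2|0|0
PS(0,1) f=2→J2  2|0|1
+link2  3|0|1
+link3  4|0|1
+link4  5|0|1
PS(0,2) f=2→J2  5|0|2
R(3,0) f=1→J1  5|1|2
P(1,4) f=1→J1  5|2|2
+link5  6|2|2
P(2,5) f=1→J1  6|3|2
+link6  7|3|2
C(6,5) f=2→J2  7|3|3
+link7  8|3|3
R(5,7) f=1→J1  8|4|3
M = 3(8−1)−2·4−3 = 21−8−3 = 10

M = 10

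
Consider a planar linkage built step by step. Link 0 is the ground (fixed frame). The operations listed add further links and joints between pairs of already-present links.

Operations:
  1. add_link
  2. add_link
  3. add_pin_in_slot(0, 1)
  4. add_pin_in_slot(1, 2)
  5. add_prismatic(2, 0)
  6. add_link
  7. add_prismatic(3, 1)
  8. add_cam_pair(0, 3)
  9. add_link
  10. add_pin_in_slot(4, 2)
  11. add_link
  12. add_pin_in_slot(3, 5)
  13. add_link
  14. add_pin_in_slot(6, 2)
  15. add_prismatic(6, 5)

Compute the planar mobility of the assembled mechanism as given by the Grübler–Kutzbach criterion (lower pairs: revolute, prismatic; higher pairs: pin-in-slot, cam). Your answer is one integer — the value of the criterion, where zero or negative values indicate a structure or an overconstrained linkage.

M = 6

link 0 = ground. State L|J1|J2 = 1|0|0
+link1  2|0|0
+link2  3|0|0
PS(0,1) f=2→J2  3|0|1
PS(1,2) f=2→J2  3|0|2
P(2,0) f=1→J1  3|1|2
+link3  4|1|2
P(3,1) f=1→J1  4|2|2
C(0,3) f=2→J2  4|2|3
+link4  5|2|3
PS(4,2) f=2→J2  5|2|4
+link5  6|2|4
PS(3,5) f=2→J2  6|2|5
+link6  7|2|5
PS(6,2) f=2→J2  7|2|6
P(6,5) f=1→J1  7|3|6
M = 3(7−1)−2·3−6 = 18−6−6 = 6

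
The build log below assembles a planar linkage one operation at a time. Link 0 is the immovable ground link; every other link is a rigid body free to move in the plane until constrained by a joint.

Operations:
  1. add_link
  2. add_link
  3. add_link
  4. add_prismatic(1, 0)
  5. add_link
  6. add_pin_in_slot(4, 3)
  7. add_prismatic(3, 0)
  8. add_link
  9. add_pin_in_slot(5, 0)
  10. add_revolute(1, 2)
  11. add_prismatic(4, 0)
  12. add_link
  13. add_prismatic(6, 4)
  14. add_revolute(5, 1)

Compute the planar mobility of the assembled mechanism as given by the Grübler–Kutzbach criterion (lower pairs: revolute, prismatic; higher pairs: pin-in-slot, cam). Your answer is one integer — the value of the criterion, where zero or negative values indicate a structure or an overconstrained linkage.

M = 4

(L,J1,J2)=(1,0,0); link0 fixed
link1: (2,0,0)
link2: (3,0,0)
link3: (4,0,0)
P 1-0 [J1]: (4,1,0)
link4: (5,1,0)
PS 4-3 [J2]: (5,1,1)
P 3-0 [J1]: (5,2,1)
link5: (6,2,1)
PS 5-0 [J2]: (6,2,2)
R 1-2 [J1]: (6,3,2)
P 4-0 [J1]: (6,4,2)
link6: (7,4,2)
P 6-4 [J1]: (7,5,2)
R 5-1 [J1]: (7,6,2)
Grübler: 3·6 − 2·6 − 2 = 4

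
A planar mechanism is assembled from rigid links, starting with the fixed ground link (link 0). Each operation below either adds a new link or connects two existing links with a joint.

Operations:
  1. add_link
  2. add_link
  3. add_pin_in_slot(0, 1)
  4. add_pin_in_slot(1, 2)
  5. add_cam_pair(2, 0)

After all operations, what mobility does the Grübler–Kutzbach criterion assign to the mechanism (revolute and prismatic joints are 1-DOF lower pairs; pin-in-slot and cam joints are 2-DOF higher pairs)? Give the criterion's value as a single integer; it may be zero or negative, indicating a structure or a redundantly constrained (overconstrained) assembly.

L=1 J1=0 J2=0
add link → L=2 J1=0 J2=0
add link → L=3 J1=0 J2=0
PS@0,1 dof=2 J2 → L=3 J1=0 J2=1
PS@1,2 dof=2 J2 → L=3 J1=0 J2=2
C@2,0 dof=2 J2 → L=3 J1=0 J2=3
M=3(L−1)−2J1−J2=3·2−2·0−3=3

M = 3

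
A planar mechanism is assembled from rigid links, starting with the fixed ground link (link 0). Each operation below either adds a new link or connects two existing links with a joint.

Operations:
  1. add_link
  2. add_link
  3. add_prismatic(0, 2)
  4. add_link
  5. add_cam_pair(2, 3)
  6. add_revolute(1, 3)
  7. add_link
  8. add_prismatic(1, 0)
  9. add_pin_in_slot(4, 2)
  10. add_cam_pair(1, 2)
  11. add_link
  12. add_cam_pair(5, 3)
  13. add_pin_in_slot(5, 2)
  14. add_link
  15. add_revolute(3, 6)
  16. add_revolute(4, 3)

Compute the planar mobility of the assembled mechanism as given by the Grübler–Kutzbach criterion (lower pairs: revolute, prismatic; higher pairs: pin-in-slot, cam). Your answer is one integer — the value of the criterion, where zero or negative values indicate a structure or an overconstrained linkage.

ground; <1,0,0>
#1 <2,0,0>
#2 <3,0,0>
P:0↔2 J1 <3,1,0>
#3 <4,1,0>
C:2↔3 J2 <4,1,1>
R:1↔3 J1 <4,2,1>
#4 <5,2,1>
P:1↔0 J1 <5,3,1>
PS:4↔2 J2 <5,3,2>
C:1↔2 J2 <5,3,3>
#5 <6,3,3>
C:5↔3 J2 <6,3,4>
PS:5↔2 J2 <6,3,5>
#6 <7,3,5>
R:3↔6 J1 <7,4,5>
R:4↔3 J1 <7,5,5>
3×6 − 2×5 − 1×5 = 3

M = 3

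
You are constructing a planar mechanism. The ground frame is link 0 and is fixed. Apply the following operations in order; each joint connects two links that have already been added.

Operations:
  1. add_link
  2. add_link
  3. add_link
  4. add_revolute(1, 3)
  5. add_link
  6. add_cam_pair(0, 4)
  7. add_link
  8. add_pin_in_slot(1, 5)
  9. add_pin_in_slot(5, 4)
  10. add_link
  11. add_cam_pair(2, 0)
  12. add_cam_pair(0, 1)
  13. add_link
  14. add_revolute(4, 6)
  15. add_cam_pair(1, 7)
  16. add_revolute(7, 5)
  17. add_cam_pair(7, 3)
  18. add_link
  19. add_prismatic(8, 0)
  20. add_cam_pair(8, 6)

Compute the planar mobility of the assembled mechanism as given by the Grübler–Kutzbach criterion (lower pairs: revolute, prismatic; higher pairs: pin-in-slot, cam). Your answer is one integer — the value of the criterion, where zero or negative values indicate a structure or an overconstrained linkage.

[1;0;0] (link 0 is ground)
L+ [2;0;0]
L+ [3;0;0]
L+ [4;0;0]
R(1,3)∈J1 [4;1;0]
L+ [5;1;0]
C(0,4)∈J2 [5;1;1]
L+ [6;1;1]
PS(1,5)∈J2 [6;1;2]
PS(5,4)∈J2 [6;1;3]
L+ [7;1;3]
C(2,0)∈J2 [7;1;4]
C(0,1)∈J2 [7;1;5]
L+ [8;1;5]
R(4,6)∈J1 [8;2;5]
C(1,7)∈J2 [8;2;6]
R(7,5)∈J1 [8;3;6]
C(7,3)∈J2 [8;3;7]
L+ [9;3;7]
P(8,0)∈J1 [9;4;7]
C(8,6)∈J2 [9;4;8]
mobility = 24 − 8 − 8 = 8

M = 8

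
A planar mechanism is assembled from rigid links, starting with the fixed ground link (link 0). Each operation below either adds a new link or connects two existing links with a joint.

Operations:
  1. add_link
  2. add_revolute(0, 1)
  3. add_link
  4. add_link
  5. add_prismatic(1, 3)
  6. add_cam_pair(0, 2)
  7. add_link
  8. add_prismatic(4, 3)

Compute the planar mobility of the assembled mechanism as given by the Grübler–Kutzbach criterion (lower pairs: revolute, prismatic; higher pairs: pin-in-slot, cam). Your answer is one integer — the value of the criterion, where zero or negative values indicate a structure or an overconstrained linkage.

M = 5

(L,J1,J2)=(1,0,0); link0 fixed
link1: (2,0,0)
R 0-1 [J1]: (2,1,0)
link2: (3,1,0)
link3: (4,1,0)
P 1-3 [J1]: (4,2,0)
C 0-2 [J2]: (4,2,1)
link4: (5,2,1)
P 4-3 [J1]: (5,3,1)
Grübler: 3·4 − 2·3 − 1 = 5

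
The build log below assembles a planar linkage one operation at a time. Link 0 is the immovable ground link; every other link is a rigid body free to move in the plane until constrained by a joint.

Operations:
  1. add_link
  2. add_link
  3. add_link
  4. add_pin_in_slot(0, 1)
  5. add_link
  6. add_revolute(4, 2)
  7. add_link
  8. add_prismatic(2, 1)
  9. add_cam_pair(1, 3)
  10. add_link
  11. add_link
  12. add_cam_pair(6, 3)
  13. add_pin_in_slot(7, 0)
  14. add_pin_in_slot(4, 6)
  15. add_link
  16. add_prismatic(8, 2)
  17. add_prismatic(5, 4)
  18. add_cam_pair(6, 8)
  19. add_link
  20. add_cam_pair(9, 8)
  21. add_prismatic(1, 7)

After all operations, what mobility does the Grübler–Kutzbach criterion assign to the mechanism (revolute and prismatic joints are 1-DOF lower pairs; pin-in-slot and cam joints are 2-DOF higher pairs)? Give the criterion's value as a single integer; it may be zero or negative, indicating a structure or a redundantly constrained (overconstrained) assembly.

ground; <1,0,0>
#1 <2,0,0>
#2 <3,0,0>
#3 <4,0,0>
PS:0↔1 J2 <4,0,1>
#4 <5,0,1>
R:4↔2 J1 <5,1,1>
#5 <6,1,1>
P:2↔1 J1 <6,2,1>
C:1↔3 J2 <6,2,2>
#6 <7,2,2>
#7 <8,2,2>
C:6↔3 J2 <8,2,3>
PS:7↔0 J2 <8,2,4>
PS:4↔6 J2 <8,2,5>
#8 <9,2,5>
P:8↔2 J1 <9,3,5>
P:5↔4 J1 <9,4,5>
C:6↔8 J2 <9,4,6>
#9 <10,4,6>
C:9↔8 J2 <10,4,7>
P:1↔7 J1 <10,5,7>
3×9 − 2×5 − 1×7 = 10

M = 10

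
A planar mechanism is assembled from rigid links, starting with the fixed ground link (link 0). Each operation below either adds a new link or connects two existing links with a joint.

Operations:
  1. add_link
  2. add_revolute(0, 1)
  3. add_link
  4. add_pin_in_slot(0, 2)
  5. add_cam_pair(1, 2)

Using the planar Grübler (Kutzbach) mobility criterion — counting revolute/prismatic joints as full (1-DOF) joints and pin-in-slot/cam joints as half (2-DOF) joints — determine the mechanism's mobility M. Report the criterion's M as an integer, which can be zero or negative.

(L,J1,J2)=(1,0,0); link0 fixed
link1: (2,0,0)
R 0-1 [J1]: (2,1,0)
link2: (3,1,0)
PS 0-2 [J2]: (3,1,1)
C 1-2 [J2]: (3,1,2)
Grübler: 3·2 − 2·1 − 2 = 2

M = 2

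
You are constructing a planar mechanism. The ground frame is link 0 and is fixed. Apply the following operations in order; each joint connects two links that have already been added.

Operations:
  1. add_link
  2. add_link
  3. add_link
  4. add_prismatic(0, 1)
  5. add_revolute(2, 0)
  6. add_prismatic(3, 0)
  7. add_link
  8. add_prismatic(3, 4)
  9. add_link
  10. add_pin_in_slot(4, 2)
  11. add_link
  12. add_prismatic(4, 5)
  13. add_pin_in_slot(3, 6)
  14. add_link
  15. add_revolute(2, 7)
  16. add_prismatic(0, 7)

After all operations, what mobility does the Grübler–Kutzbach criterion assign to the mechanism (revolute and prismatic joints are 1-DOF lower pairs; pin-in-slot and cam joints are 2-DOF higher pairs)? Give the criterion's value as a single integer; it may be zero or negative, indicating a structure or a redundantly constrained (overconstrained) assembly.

ground; <1,0,0>
#1 <2,0,0>
#2 <3,0,0>
#3 <4,0,0>
P:0↔1 J1 <4,1,0>
R:2↔0 J1 <4,2,0>
P:3↔0 J1 <4,3,0>
#4 <5,3,0>
P:3↔4 J1 <5,4,0>
#5 <6,4,0>
PS:4↔2 J2 <6,4,1>
#6 <7,4,1>
P:4↔5 J1 <7,5,1>
PS:3↔6 J2 <7,5,2>
#7 <8,5,2>
R:2↔7 J1 <8,6,2>
P:0↔7 J1 <8,7,2>
3×7 − 2×7 − 1×2 = 5

M = 5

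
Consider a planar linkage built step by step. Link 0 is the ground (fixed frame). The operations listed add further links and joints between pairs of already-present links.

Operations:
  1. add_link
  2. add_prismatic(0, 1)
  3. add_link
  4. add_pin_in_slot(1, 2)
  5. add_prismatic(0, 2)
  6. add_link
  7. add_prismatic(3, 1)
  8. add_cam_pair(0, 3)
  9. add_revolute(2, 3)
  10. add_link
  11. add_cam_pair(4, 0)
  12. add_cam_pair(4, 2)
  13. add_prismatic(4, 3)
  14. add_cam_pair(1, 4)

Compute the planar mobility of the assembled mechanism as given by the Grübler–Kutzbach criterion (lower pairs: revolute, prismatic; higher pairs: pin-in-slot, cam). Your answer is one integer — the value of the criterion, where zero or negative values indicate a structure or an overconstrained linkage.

ground; <1,0,0>
#1 <2,0,0>
P:0↔1 J1 <2,1,0>
#2 <3,1,0>
PS:1↔2 J2 <3,1,1>
P:0↔2 J1 <3,2,1>
#3 <4,2,1>
P:3↔1 J1 <4,3,1>
C:0↔3 J2 <4,3,2>
R:2↔3 J1 <4,4,2>
#4 <5,4,2>
C:4↔0 J2 <5,4,3>
C:4↔2 J2 <5,4,4>
P:4↔3 J1 <5,5,4>
C:1↔4 J2 <5,5,5>
3×4 − 2×5 − 1×5 = -3

M = -3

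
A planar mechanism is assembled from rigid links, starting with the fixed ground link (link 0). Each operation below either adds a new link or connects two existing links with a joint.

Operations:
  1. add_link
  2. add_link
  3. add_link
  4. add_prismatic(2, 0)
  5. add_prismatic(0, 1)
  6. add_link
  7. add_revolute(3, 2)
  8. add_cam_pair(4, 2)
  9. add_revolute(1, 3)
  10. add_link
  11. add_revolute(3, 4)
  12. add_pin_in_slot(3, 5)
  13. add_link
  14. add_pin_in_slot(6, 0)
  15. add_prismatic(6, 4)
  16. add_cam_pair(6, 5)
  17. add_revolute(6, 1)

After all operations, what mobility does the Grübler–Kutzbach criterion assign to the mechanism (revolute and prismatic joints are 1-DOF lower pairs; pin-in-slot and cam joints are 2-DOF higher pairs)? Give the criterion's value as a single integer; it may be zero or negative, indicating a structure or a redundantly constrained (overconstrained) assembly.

(L,J1,J2)=(1,0,0); link0 fixed
link1: (2,0,0)
link2: (3,0,0)
link3: (4,0,0)
P 2-0 [J1]: (4,1,0)
P 0-1 [J1]: (4,2,0)
link4: (5,2,0)
R 3-2 [J1]: (5,3,0)
C 4-2 [J2]: (5,3,1)
R 1-3 [J1]: (5,4,1)
link5: (6,4,1)
R 3-4 [J1]: (6,5,1)
PS 3-5 [J2]: (6,5,2)
link6: (7,5,2)
PS 6-0 [J2]: (7,5,3)
P 6-4 [J1]: (7,6,3)
C 6-5 [J2]: (7,6,4)
R 6-1 [J1]: (7,7,4)
Grübler: 3·6 − 2·7 − 4 = 0

M = 0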